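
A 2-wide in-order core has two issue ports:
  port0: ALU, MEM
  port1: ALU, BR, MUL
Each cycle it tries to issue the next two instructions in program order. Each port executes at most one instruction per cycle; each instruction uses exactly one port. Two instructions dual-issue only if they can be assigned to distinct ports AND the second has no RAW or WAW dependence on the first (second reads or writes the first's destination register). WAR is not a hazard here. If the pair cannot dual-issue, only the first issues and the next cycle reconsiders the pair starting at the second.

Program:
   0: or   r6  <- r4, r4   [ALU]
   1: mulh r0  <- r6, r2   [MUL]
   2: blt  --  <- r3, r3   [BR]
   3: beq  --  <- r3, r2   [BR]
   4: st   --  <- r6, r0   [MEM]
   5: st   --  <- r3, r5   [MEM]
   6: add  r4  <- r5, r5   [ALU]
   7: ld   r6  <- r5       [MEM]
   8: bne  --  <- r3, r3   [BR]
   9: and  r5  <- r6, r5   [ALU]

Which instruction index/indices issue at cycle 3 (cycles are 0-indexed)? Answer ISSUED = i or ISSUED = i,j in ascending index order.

ISSUED = 3,4

c0: i0 or  RAW r6
c1: i1 mulh  no-port MUL/BR
c2: i2 blt  no-port BR/BR
c3: i3,i4 beq/st  2-wide
c4: i5,i6 st/add  2-wide
c5: i7,i8 ld/bne  2-wide
c6: i9 and  tail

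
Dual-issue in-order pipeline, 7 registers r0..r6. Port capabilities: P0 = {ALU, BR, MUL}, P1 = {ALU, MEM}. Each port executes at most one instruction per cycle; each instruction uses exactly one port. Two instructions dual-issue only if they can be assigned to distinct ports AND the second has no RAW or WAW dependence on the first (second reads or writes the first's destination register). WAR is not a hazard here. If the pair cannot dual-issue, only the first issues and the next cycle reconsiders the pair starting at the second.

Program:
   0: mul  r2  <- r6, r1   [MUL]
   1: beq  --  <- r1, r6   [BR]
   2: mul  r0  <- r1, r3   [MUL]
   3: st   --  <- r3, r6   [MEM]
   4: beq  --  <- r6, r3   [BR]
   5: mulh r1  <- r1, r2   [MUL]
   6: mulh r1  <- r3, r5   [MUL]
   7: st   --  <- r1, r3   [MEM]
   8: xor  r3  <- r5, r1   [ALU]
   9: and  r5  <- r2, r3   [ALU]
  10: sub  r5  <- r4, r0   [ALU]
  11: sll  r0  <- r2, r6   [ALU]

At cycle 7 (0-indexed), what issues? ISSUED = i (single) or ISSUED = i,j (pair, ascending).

t=0 i0:mul ; no-port MUL/BR
t=1 i1:beq ; no-port BR/MUL
t=2 i2&i3:mul/st ; pair
t=3 i4:beq ; no-port BR/MUL
t=4 i5:mulh ; no-port MUL/MUL
t=5 i6:mulh ; RAW r1
t=6 i7&i8:st/xor ; pair
t=7 i9:and ; WAW r5
t=8 i10&i11:sub/sll ; pair

ISSUED = 9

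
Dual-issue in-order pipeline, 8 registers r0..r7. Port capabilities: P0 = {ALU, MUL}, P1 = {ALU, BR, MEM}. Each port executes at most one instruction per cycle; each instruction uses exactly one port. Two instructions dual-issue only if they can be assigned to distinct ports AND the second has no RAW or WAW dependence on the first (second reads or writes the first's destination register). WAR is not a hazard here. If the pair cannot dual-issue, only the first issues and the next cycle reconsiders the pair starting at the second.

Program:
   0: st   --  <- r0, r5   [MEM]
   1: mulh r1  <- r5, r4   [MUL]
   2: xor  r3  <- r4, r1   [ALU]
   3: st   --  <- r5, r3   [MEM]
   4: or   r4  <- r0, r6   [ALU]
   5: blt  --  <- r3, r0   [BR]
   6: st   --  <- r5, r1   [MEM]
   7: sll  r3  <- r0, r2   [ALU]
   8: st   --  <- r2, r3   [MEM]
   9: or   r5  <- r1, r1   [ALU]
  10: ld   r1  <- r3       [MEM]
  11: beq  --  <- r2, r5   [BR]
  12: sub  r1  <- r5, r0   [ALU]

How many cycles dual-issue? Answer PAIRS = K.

[0] i0+i1  st/mulh  -- dual
[1] i2  xor  -- RAW r3
[2] i3+i4  st/or  -- dual
[3] i5  blt  -- no-port BR/MEM
[4] i6+i7  st/sll  -- dual
[5] i8+i9  st/or  -- dual
[6] i10  ld  -- no-port MEM/BR
[7] i11+i12  beq/sub  -- dual

PAIRS = 5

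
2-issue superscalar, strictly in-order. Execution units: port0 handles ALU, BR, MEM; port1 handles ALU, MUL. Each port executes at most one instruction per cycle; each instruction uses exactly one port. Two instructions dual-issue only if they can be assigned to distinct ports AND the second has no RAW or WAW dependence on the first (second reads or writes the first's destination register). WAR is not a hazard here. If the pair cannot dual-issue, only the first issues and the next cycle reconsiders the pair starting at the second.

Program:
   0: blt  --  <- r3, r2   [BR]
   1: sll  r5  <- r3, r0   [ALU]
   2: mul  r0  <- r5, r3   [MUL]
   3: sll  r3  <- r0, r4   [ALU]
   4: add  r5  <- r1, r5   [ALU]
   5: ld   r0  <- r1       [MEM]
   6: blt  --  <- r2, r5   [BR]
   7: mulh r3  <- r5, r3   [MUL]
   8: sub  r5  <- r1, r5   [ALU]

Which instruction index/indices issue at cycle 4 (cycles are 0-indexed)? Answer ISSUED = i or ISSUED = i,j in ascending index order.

c0: i0+i1 blt.BR;sll.ALU  2-wide
c1: i2 mul.MUL  RAW r0
c2: i3+i4 sll.ALU;add.ALU  2-wide
c3: i5 ld.MEM  no-port MEM/BR
c4: i6+i7 blt.BR;mulh.MUL  2-wide
c5: i8 sub.ALU  tail

ISSUED = 6,7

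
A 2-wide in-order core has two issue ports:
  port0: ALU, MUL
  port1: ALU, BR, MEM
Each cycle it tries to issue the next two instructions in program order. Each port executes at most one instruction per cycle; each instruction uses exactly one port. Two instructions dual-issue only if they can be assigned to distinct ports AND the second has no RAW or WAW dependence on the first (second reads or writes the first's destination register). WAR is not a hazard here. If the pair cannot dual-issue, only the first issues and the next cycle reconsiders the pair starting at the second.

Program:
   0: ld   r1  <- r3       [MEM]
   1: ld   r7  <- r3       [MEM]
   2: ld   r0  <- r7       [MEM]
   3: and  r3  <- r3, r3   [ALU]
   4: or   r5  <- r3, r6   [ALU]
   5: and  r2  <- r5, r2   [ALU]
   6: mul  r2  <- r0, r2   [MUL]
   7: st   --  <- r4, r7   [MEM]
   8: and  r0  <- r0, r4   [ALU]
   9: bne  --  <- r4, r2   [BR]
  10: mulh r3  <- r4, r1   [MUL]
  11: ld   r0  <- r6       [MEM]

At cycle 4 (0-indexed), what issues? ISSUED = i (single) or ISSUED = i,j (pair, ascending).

#0 head=0: ld.MEM i0 no-port MEM/MEM
#1 head=1: ld.MEM i1 no-port MEM/MEM
#2 head=2: ld.MEM/and.ALU i2&i3 pair
#3 head=4: or.ALU i4 RAW r5
#4 head=5: and.ALU i5 RAW+WAW r2
#5 head=6: mul.MUL/st.MEM i6&i7 pair
#6 head=8: and.ALU/bne.BR i8&i9 pair
#7 head=10: mulh.MUL/ld.MEM i10&i11 pair

ISSUED = 5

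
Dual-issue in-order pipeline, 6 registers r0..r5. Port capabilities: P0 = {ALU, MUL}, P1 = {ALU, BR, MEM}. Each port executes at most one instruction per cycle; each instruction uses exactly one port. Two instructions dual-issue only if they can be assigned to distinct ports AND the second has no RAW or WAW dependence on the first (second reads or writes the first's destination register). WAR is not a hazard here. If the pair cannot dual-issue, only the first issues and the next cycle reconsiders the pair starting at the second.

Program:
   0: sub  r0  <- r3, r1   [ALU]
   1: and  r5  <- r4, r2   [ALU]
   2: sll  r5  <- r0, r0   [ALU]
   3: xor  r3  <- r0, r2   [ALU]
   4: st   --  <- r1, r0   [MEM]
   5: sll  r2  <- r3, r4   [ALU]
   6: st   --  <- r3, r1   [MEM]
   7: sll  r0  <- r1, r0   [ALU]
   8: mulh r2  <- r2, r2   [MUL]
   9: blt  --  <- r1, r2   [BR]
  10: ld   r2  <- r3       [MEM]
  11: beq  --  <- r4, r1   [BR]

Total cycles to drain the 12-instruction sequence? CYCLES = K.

CYCLES = 8

#0 head=0: sub+and i0+i1 2-wide
#1 head=2: sll+xor i2+i3 2-wide
#2 head=4: st+sll i4+i5 2-wide
#3 head=6: st+sll i6+i7 2-wide
#4 head=8: mulh i8 RAW r2
#5 head=9: blt i9 no-port BR/MEM
#6 head=10: ld i10 no-port MEM/BR
#7 head=11: beq i11 tail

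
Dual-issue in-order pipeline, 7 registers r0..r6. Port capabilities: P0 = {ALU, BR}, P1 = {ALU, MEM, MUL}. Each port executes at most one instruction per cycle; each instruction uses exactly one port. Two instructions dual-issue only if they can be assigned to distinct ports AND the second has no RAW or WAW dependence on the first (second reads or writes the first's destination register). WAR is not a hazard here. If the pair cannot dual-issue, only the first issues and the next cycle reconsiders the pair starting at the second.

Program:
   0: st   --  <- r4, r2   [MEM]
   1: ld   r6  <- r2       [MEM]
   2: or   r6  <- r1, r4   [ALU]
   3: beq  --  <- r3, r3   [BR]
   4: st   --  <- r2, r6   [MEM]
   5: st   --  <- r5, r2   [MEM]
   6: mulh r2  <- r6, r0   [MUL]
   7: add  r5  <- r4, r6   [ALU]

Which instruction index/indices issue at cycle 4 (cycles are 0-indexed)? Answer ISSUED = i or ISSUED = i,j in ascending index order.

0. st.MEM @i0  | no-port MEM/MEM
1. ld.MEM @i1  | WAW r6
2. or.ALU;beq.BR @i2/i3  | pair
3. st.MEM @i4  | no-port MEM/MEM
4. st.MEM @i5  | no-port MEM/MUL
5. mulh.MUL;add.ALU @i6/i7  | pair

ISSUED = 5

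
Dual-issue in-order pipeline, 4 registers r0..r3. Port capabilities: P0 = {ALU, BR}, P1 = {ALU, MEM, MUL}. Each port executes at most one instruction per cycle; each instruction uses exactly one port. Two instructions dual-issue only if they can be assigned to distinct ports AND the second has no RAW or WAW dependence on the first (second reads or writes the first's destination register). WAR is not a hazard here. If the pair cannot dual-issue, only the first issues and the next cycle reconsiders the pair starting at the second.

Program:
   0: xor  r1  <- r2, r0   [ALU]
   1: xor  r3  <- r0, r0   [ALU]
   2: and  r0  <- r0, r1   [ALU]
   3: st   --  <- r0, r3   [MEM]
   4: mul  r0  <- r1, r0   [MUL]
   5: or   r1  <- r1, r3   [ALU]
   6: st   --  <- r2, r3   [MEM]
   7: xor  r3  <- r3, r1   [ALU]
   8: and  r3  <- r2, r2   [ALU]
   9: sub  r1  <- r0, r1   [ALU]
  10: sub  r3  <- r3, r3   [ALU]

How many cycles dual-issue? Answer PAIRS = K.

PAIRS = 4

c0: i0+i1 xor.ALU xor.ALU  pair
c1: i2 and.ALU  RAW r0
c2: i3 st.MEM  no-port MEM/MUL
c3: i4+i5 mul.MUL or.ALU  pair
c4: i6+i7 st.MEM xor.ALU  pair
c5: i8+i9 and.ALU sub.ALU  pair
c6: i10 sub.ALU  tail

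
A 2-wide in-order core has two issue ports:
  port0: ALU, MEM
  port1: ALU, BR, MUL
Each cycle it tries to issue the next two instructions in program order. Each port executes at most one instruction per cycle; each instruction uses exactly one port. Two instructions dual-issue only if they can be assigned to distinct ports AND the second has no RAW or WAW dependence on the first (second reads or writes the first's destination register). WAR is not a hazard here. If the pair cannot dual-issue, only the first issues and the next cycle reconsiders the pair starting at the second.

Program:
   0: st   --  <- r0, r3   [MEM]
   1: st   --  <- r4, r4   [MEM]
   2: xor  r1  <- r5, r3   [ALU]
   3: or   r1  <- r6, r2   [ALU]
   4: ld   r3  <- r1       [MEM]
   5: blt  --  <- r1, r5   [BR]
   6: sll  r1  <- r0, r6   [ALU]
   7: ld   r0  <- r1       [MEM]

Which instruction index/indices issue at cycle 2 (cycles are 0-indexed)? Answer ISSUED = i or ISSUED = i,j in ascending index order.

ISSUED = 3

t=0 i0:st ; no-port MEM/MEM
t=1 i1,i2:st xor ; pair
t=2 i3:or ; RAW r1
t=3 i4,i5:ld blt ; pair
t=4 i6:sll ; RAW r1
t=5 i7:ld ; tail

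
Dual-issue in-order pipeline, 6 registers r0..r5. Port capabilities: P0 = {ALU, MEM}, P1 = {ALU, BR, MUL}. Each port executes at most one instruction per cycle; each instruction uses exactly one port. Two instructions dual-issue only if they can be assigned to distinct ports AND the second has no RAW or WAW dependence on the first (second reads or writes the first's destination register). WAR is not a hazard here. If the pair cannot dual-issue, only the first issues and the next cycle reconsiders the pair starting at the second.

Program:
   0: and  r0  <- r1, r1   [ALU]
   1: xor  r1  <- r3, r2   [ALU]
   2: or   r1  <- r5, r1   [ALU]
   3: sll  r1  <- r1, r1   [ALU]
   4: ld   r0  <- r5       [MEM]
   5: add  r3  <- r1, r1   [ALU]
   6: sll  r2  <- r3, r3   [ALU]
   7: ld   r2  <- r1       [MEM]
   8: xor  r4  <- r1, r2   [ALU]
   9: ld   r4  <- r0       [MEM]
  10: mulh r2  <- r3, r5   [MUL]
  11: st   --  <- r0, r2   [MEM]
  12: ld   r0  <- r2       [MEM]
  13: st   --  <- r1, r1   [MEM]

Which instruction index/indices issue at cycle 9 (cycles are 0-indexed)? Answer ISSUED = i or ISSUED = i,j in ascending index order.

ISSUED = 12

#0 head=0: and.ALU/xor.ALU i0+i1 2-wide
#1 head=2: or.ALU i2 RAW+WAW r1
#2 head=3: sll.ALU/ld.MEM i3+i4 2-wide
#3 head=5: add.ALU i5 RAW r3
#4 head=6: sll.ALU i6 WAW r2
#5 head=7: ld.MEM i7 RAW r2
#6 head=8: xor.ALU i8 WAW r4
#7 head=9: ld.MEM/mulh.MUL i9+i10 2-wide
#8 head=11: st.MEM i11 no-port MEM/MEM
#9 head=12: ld.MEM i12 no-port MEM/MEM
#10 head=13: st.MEM i13 tail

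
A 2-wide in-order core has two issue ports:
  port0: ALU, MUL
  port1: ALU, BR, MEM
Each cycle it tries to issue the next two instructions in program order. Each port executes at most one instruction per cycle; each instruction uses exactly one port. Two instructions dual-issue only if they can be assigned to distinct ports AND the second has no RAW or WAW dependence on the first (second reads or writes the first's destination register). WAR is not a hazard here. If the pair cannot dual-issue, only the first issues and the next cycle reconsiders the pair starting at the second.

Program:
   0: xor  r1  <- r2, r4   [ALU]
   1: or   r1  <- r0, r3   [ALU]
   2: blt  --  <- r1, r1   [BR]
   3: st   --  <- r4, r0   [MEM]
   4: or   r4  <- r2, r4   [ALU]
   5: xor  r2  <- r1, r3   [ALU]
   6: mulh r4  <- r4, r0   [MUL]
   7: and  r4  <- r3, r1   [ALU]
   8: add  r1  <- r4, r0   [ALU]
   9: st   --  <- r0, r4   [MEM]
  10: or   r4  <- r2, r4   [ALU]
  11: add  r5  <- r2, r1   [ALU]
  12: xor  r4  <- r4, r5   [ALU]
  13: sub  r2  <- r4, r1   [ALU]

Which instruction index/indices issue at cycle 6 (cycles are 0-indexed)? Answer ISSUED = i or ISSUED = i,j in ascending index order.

t=0 i0:xor.ALU ; WAW r1
t=1 i1:or.ALU ; RAW r1
t=2 i2:blt.BR ; no-port BR/MEM
t=3 i3&i4:st.MEM or.ALU ; pair
t=4 i5&i6:xor.ALU mulh.MUL ; pair
t=5 i7:and.ALU ; RAW r4
t=6 i8&i9:add.ALU st.MEM ; pair
t=7 i10&i11:or.ALU add.ALU ; pair
t=8 i12:xor.ALU ; RAW r4
t=9 i13:sub.ALU ; tail

ISSUED = 8,9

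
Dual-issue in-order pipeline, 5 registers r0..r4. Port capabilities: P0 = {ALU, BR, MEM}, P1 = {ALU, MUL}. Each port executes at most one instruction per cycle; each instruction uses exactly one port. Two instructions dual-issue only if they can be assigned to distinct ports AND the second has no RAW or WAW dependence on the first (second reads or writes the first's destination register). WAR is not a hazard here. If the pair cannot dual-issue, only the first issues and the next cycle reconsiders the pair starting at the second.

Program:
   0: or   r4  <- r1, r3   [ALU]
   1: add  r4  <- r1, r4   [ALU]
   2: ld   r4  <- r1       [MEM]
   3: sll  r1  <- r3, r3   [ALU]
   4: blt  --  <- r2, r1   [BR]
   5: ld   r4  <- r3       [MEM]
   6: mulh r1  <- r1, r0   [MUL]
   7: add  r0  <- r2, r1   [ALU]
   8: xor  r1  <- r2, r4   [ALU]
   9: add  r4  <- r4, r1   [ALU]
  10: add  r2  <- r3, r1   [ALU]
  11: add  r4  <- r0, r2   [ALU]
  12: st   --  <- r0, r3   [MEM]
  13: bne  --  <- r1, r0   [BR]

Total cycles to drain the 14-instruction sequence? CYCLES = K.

#0 head=0: or i0 RAW+WAW r4
#1 head=1: add i1 WAW r4
#2 head=2: ld/sll i2/i3 pair
#3 head=4: blt i4 no-port BR/MEM
#4 head=5: ld/mulh i5/i6 pair
#5 head=7: add/xor i7/i8 pair
#6 head=9: add/add i9/i10 pair
#7 head=11: add/st i11/i12 pair
#8 head=13: bne i13 tail

CYCLES = 9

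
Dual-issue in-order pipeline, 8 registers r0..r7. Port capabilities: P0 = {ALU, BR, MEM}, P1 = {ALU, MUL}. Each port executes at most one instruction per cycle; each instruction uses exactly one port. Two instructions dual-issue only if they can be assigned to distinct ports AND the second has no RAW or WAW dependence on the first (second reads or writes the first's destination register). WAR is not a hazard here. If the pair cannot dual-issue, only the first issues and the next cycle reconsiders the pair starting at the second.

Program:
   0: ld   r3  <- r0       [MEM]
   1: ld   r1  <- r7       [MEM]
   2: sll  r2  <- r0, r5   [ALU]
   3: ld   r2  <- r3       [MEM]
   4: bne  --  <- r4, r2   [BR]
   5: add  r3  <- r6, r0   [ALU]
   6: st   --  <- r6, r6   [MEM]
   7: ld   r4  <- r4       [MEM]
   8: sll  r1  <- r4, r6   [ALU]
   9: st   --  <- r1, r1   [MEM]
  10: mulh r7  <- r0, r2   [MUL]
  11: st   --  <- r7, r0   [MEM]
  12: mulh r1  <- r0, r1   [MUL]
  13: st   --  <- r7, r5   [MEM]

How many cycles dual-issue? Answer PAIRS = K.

t=0 i0:ld.MEM ; no-port MEM/MEM
t=1 i1+i2:ld.MEM;sll.ALU ; 2-wide
t=2 i3:ld.MEM ; no-port MEM/BR
t=3 i4+i5:bne.BR;add.ALU ; 2-wide
t=4 i6:st.MEM ; no-port MEM/MEM
t=5 i7:ld.MEM ; RAW r4
t=6 i8:sll.ALU ; RAW r1
t=7 i9+i10:st.MEM;mulh.MUL ; 2-wide
t=8 i11+i12:st.MEM;mulh.MUL ; 2-wide
t=9 i13:st.MEM ; tail

PAIRS = 4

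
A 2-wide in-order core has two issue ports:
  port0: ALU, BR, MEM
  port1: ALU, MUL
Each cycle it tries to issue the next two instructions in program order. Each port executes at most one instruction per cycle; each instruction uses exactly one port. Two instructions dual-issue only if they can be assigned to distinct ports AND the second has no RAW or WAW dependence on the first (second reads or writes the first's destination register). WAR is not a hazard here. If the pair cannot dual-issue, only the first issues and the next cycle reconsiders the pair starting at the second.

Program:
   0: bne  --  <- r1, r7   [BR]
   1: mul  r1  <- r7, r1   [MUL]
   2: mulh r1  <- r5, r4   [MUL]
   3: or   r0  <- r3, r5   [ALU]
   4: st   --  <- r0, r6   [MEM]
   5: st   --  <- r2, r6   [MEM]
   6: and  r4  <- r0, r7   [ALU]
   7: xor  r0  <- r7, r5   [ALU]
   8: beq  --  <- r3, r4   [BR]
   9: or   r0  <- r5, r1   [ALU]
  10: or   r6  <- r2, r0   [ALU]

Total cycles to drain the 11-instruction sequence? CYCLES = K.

c0: i0+i1 bne.BR/mul.MUL  2-wide
c1: i2+i3 mulh.MUL/or.ALU  2-wide
c2: i4 st.MEM  no-port MEM/MEM
c3: i5+i6 st.MEM/and.ALU  2-wide
c4: i7+i8 xor.ALU/beq.BR  2-wide
c5: i9 or.ALU  RAW r0
c6: i10 or.ALU  tail

CYCLES = 7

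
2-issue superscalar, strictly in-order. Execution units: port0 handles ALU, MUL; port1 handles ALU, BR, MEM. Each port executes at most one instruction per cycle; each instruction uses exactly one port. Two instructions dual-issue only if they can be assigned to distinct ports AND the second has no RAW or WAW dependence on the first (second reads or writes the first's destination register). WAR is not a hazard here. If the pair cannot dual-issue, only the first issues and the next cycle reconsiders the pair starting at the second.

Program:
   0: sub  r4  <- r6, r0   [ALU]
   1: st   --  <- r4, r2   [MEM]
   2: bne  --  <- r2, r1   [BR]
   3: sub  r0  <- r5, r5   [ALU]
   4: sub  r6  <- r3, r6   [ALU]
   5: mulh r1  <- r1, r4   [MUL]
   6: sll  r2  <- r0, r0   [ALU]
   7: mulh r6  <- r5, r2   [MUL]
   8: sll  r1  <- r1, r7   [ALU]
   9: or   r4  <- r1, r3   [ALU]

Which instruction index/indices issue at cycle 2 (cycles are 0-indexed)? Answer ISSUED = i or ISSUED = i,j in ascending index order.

ISSUED = 2,3

0. sub @i0  | RAW r4
1. st @i1  | no-port MEM/BR
2. bne/sub @i2+i3  | dual
3. sub/mulh @i4+i5  | dual
4. sll @i6  | RAW r2
5. mulh/sll @i7+i8  | dual
6. or @i9  | tail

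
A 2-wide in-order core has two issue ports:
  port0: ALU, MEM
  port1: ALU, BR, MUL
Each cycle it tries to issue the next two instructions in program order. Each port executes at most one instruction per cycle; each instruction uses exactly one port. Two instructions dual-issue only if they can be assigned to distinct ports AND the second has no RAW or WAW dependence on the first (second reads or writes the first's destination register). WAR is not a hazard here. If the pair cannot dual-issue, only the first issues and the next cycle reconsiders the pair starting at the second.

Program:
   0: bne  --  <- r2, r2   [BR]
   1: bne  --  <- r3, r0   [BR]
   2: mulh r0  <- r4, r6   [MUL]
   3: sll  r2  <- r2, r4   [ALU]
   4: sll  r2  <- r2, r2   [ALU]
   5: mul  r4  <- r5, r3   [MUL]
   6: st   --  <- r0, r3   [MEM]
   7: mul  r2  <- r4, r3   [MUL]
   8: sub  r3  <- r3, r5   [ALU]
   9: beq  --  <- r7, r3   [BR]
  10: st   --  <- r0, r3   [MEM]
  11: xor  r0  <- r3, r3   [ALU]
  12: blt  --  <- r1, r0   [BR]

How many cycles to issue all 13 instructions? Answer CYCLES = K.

CYCLES = 9

c0: i0 bne.BR  no-port BR/BR
c1: i1 bne.BR  no-port BR/MUL
c2: i2,i3 mulh.MUL sll.ALU  pair
c3: i4,i5 sll.ALU mul.MUL  pair
c4: i6,i7 st.MEM mul.MUL  pair
c5: i8 sub.ALU  RAW r3
c6: i9,i10 beq.BR st.MEM  pair
c7: i11 xor.ALU  RAW r0
c8: i12 blt.BR  tail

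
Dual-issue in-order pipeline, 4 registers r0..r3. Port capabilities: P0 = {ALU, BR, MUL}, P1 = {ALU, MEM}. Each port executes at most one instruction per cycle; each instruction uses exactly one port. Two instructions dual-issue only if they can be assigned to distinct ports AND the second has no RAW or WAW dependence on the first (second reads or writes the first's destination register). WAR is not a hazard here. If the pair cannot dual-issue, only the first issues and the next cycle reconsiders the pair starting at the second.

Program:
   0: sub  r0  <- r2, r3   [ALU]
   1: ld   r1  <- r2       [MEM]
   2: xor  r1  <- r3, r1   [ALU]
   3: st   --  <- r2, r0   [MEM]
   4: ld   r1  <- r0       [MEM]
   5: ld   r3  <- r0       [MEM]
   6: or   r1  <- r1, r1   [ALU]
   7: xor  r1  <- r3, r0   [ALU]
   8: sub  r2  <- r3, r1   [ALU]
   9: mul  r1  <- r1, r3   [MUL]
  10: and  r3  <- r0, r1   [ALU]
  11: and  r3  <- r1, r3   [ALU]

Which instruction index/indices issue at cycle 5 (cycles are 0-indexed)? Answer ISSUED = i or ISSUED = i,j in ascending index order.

ISSUED = 8,9

t=0 i0&i1:sub+ld ; 2-wide
t=1 i2&i3:xor+st ; 2-wide
t=2 i4:ld ; no-port MEM/MEM
t=3 i5&i6:ld+or ; 2-wide
t=4 i7:xor ; RAW r1
t=5 i8&i9:sub+mul ; 2-wide
t=6 i10:and ; RAW+WAW r3
t=7 i11:and ; tail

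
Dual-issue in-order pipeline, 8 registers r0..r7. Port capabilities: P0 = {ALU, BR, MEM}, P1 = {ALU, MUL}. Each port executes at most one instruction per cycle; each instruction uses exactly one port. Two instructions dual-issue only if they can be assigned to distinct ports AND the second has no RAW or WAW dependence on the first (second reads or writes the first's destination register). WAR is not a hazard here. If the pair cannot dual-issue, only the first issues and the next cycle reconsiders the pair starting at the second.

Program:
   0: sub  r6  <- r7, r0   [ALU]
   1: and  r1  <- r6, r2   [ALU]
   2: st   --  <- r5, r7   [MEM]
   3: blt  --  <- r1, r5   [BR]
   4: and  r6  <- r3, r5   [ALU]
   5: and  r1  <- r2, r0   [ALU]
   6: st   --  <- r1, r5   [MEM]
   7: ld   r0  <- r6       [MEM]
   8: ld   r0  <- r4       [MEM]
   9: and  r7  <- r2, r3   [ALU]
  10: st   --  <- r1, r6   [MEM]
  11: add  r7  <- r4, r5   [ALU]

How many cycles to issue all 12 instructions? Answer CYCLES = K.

t=0 i0:sub ; RAW r6
t=1 i1&i2:and/st ; dual
t=2 i3&i4:blt/and ; dual
t=3 i5:and ; RAW r1
t=4 i6:st ; no-port MEM/MEM
t=5 i7:ld ; no-port MEM/MEM
t=6 i8&i9:ld/and ; dual
t=7 i10&i11:st/add ; dual

CYCLES = 8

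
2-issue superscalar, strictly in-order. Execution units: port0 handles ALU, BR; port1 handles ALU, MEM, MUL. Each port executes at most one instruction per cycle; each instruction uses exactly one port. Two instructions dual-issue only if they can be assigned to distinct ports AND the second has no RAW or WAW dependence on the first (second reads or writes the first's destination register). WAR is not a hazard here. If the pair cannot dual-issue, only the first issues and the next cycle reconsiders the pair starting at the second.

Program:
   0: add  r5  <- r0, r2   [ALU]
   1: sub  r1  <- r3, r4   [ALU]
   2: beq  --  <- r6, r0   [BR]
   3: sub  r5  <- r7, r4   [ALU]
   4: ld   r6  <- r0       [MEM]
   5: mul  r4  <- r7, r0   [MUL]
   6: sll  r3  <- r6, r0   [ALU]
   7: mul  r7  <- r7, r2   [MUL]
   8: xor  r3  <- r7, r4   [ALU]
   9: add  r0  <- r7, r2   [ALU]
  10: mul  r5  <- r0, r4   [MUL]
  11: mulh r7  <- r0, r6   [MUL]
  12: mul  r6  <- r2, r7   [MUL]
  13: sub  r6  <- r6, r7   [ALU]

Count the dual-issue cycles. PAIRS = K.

PAIRS = 4

t=0 i0&i1:add sub ; pair
t=1 i2&i3:beq sub ; pair
t=2 i4:ld ; no-port MEM/MUL
t=3 i5&i6:mul sll ; pair
t=4 i7:mul ; RAW r7
t=5 i8&i9:xor add ; pair
t=6 i10:mul ; no-port MUL/MUL
t=7 i11:mulh ; no-port MUL/MUL
t=8 i12:mul ; RAW+WAW r6
t=9 i13:sub ; tail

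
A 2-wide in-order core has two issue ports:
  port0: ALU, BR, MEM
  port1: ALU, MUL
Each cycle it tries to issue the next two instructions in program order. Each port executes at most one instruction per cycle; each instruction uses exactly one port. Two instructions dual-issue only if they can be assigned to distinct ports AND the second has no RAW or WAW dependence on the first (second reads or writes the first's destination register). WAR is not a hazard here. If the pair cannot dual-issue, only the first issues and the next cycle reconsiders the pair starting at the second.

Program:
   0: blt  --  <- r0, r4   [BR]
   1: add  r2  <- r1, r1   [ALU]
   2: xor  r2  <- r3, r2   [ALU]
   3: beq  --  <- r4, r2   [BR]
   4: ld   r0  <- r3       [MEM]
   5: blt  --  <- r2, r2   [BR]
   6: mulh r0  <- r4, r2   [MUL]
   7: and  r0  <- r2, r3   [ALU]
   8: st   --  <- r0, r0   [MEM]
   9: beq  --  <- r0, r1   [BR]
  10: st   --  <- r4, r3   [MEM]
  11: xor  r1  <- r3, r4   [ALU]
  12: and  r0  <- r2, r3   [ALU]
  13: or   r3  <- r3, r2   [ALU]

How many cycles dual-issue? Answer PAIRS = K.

PAIRS = 4

c0: i0+i1 blt.BR/add.ALU  dual
c1: i2 xor.ALU  RAW r2
c2: i3 beq.BR  no-port BR/MEM
c3: i4 ld.MEM  no-port MEM/BR
c4: i5+i6 blt.BR/mulh.MUL  dual
c5: i7 and.ALU  RAW r0
c6: i8 st.MEM  no-port MEM/BR
c7: i9 beq.BR  no-port BR/MEM
c8: i10+i11 st.MEM/xor.ALU  dual
c9: i12+i13 and.ALU/or.ALU  dual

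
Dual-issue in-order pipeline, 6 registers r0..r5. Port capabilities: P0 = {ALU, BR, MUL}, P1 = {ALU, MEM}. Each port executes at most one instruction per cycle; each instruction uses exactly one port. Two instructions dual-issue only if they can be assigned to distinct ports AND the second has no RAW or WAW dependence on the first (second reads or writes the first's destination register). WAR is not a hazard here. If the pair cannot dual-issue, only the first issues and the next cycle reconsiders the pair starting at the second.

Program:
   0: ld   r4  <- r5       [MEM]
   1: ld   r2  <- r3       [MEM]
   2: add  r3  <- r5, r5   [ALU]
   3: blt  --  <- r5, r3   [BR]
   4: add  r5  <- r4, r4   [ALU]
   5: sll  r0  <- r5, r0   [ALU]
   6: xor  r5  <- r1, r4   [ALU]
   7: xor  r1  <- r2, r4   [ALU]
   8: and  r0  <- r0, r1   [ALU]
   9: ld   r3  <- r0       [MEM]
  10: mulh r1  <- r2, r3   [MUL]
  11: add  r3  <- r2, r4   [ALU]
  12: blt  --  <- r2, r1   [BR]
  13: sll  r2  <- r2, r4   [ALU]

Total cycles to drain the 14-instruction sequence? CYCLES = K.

c0: i0 ld.MEM  no-port MEM/MEM
c1: i1,i2 ld.MEM;add.ALU  dual
c2: i3,i4 blt.BR;add.ALU  dual
c3: i5,i6 sll.ALU;xor.ALU  dual
c4: i7 xor.ALU  RAW r1
c5: i8 and.ALU  RAW r0
c6: i9 ld.MEM  RAW r3
c7: i10,i11 mulh.MUL;add.ALU  dual
c8: i12,i13 blt.BR;sll.ALU  dual

CYCLES = 9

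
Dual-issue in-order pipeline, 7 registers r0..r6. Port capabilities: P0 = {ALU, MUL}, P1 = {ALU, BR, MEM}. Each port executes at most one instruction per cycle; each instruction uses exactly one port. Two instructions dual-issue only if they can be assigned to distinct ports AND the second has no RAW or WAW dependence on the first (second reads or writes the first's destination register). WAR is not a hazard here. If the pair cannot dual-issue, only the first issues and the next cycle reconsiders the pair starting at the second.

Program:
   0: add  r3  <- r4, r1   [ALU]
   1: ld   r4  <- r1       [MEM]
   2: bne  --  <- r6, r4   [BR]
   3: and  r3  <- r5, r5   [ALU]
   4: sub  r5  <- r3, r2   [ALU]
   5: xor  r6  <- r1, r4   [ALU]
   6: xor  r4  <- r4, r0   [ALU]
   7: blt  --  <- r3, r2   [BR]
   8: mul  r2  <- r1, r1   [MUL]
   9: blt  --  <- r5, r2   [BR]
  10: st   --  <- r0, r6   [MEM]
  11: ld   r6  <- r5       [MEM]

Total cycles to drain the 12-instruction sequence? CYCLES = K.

CYCLES = 8

[0] i0/i1  add+ld  -- dual
[1] i2/i3  bne+and  -- dual
[2] i4/i5  sub+xor  -- dual
[3] i6/i7  xor+blt  -- dual
[4] i8  mul  -- RAW r2
[5] i9  blt  -- no-port BR/MEM
[6] i10  st  -- no-port MEM/MEM
[7] i11  ld  -- tail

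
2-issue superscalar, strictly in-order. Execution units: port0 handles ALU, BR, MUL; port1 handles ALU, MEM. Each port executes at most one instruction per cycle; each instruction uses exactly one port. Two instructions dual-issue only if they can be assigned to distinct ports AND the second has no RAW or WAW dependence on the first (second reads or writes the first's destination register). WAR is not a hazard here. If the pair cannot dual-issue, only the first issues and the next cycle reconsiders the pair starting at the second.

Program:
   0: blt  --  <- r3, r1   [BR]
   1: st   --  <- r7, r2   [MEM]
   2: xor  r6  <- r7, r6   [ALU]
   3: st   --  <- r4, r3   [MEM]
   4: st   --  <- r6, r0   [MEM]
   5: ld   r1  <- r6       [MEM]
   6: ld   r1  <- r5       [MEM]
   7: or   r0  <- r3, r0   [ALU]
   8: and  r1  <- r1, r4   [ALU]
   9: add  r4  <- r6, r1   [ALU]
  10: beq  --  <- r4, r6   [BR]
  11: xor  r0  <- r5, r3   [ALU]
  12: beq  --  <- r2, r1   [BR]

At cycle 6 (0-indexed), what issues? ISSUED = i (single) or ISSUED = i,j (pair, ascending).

0. blt.BR+st.MEM @i0/i1  | pair
1. xor.ALU+st.MEM @i2/i3  | pair
2. st.MEM @i4  | no-port MEM/MEM
3. ld.MEM @i5  | no-port MEM/MEM
4. ld.MEM+or.ALU @i6/i7  | pair
5. and.ALU @i8  | RAW r1
6. add.ALU @i9  | RAW r4
7. beq.BR+xor.ALU @i10/i11  | pair
8. beq.BR @i12  | tail

ISSUED = 9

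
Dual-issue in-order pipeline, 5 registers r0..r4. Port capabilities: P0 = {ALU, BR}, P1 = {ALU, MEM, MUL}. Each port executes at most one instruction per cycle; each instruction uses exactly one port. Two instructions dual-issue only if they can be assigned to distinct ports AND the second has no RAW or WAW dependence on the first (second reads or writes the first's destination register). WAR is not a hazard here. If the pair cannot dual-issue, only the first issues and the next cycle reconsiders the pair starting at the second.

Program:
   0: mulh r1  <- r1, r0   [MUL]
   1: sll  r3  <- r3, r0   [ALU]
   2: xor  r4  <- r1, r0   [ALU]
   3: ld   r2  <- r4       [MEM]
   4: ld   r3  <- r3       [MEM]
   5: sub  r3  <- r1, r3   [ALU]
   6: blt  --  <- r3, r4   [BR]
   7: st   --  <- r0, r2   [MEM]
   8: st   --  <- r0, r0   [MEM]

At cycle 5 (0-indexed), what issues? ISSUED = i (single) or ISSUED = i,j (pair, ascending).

c0: i0&i1 mulh sll  dual
c1: i2 xor  RAW r4
c2: i3 ld  no-port MEM/MEM
c3: i4 ld  RAW+WAW r3
c4: i5 sub  RAW r3
c5: i6&i7 blt st  dual
c6: i8 st  tail

ISSUED = 6,7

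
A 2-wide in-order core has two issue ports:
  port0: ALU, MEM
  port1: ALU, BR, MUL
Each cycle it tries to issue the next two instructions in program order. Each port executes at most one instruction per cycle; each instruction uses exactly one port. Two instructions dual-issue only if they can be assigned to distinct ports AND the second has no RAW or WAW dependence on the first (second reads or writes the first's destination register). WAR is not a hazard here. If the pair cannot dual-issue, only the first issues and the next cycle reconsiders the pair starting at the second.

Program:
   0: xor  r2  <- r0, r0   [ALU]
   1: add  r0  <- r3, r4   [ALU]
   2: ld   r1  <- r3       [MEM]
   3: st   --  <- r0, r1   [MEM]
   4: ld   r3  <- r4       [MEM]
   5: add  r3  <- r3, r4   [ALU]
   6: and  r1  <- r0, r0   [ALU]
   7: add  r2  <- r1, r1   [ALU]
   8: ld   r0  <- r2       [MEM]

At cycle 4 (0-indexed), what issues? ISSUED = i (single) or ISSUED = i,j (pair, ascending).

ISSUED = 5,6

c0: i0+i1 xor add  pair
c1: i2 ld  no-port MEM/MEM
c2: i3 st  no-port MEM/MEM
c3: i4 ld  RAW+WAW r3
c4: i5+i6 add and  pair
c5: i7 add  RAW r2
c6: i8 ld  tail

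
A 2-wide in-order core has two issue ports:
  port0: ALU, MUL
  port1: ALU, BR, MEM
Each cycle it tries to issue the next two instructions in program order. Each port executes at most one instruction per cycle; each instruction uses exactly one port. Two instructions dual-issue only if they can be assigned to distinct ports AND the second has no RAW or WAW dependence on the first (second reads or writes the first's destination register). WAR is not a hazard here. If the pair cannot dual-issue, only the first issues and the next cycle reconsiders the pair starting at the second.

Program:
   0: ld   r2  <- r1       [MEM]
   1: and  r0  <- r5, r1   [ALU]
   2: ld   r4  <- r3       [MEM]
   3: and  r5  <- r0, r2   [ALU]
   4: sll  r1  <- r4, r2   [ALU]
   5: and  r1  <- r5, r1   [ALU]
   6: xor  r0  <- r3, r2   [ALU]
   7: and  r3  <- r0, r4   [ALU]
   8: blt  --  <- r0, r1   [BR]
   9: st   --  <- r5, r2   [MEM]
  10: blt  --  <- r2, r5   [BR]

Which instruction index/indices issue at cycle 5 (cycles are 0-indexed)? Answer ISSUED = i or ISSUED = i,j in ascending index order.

ISSUED = 9

t=0 i0&i1:ld+and ; pair
t=1 i2&i3:ld+and ; pair
t=2 i4:sll ; RAW+WAW r1
t=3 i5&i6:and+xor ; pair
t=4 i7&i8:and+blt ; pair
t=5 i9:st ; no-port MEM/BR
t=6 i10:blt ; tail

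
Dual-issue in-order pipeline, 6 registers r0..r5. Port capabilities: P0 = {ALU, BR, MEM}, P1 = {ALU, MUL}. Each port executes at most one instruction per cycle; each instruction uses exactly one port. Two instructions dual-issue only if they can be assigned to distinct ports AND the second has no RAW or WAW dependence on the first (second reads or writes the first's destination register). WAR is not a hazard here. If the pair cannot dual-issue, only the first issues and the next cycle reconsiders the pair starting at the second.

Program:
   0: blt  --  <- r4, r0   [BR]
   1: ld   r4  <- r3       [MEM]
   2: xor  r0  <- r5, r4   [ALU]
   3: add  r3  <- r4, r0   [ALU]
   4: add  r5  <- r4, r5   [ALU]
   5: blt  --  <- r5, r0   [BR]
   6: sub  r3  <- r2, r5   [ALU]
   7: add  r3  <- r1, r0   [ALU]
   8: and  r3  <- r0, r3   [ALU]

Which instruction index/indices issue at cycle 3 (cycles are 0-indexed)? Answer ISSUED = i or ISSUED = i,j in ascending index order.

ISSUED = 3,4

c0: i0 blt.BR  no-port BR/MEM
c1: i1 ld.MEM  RAW r4
c2: i2 xor.ALU  RAW r0
c3: i3+i4 add.ALU+add.ALU  2-wide
c4: i5+i6 blt.BR+sub.ALU  2-wide
c5: i7 add.ALU  RAW+WAW r3
c6: i8 and.ALU  tail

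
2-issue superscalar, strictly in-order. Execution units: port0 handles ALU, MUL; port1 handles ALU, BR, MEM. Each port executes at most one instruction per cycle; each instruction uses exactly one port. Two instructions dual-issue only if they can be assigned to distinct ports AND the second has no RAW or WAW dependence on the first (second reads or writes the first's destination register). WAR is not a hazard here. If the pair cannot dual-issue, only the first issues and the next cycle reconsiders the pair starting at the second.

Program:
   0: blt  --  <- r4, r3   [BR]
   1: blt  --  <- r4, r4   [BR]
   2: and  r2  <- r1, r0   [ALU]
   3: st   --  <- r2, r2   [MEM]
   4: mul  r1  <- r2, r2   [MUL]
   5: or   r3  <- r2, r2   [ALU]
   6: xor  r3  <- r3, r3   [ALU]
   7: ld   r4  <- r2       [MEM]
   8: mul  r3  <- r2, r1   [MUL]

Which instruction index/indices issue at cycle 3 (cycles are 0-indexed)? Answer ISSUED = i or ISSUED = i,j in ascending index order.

ISSUED = 5

#0 head=0: blt i0 no-port BR/BR
#1 head=1: blt+and i1&i2 pair
#2 head=3: st+mul i3&i4 pair
#3 head=5: or i5 RAW+WAW r3
#4 head=6: xor+ld i6&i7 pair
#5 head=8: mul i8 tail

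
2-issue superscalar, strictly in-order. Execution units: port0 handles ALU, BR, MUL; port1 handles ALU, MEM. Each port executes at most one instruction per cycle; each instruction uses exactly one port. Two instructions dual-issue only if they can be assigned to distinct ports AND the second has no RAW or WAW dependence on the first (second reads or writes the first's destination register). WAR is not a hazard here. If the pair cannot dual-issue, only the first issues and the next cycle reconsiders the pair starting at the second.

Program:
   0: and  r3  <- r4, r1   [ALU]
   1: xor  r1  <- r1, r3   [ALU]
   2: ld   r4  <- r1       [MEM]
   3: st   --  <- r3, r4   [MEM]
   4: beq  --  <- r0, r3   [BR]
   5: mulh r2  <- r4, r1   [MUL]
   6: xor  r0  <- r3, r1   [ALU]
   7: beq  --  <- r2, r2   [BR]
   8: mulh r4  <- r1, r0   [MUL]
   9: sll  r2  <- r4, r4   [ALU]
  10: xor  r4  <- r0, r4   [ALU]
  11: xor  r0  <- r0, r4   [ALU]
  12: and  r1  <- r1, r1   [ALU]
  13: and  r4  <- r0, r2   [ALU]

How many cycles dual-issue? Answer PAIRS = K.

#0 head=0: and.ALU i0 RAW r3
#1 head=1: xor.ALU i1 RAW r1
#2 head=2: ld.MEM i2 no-port MEM/MEM
#3 head=3: st.MEM+beq.BR i3,i4 dual
#4 head=5: mulh.MUL+xor.ALU i5,i6 dual
#5 head=7: beq.BR i7 no-port BR/MUL
#6 head=8: mulh.MUL i8 RAW r4
#7 head=9: sll.ALU+xor.ALU i9,i10 dual
#8 head=11: xor.ALU+and.ALU i11,i12 dual
#9 head=13: and.ALU i13 tail

PAIRS = 4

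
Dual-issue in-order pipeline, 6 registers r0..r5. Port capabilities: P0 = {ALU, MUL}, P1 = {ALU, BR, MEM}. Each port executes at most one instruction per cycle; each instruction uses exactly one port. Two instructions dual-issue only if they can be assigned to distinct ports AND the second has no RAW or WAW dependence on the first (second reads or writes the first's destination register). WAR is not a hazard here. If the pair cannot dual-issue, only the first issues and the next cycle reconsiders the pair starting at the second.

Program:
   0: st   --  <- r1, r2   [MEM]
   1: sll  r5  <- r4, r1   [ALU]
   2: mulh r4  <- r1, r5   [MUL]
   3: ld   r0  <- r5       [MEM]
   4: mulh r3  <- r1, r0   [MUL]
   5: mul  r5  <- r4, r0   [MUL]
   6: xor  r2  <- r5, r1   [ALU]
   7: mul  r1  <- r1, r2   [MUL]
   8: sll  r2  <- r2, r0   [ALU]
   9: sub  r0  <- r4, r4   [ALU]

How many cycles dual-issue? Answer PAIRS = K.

#0 head=0: st+sll i0&i1 2-wide
#1 head=2: mulh+ld i2&i3 2-wide
#2 head=4: mulh i4 no-port MUL/MUL
#3 head=5: mul i5 RAW r5
#4 head=6: xor i6 RAW r2
#5 head=7: mul+sll i7&i8 2-wide
#6 head=9: sub i9 tail

PAIRS = 3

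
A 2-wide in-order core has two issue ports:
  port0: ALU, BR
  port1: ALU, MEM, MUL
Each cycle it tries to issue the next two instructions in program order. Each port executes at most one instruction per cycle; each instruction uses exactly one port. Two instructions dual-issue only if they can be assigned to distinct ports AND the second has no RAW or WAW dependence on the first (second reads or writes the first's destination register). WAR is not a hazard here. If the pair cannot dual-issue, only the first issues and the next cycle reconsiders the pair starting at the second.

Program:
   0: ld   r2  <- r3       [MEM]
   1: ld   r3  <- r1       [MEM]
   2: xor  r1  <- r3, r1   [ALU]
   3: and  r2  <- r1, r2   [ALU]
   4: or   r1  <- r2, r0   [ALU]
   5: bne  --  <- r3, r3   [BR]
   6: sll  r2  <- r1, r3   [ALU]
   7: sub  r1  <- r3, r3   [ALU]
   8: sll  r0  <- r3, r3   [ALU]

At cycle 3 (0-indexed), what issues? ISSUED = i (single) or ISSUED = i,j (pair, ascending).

ISSUED = 3

[0] i0  ld  -- no-port MEM/MEM
[1] i1  ld  -- RAW r3
[2] i2  xor  -- RAW r1
[3] i3  and  -- RAW r2
[4] i4&i5  or;bne  -- 2-wide
[5] i6&i7  sll;sub  -- 2-wide
[6] i8  sll  -- tail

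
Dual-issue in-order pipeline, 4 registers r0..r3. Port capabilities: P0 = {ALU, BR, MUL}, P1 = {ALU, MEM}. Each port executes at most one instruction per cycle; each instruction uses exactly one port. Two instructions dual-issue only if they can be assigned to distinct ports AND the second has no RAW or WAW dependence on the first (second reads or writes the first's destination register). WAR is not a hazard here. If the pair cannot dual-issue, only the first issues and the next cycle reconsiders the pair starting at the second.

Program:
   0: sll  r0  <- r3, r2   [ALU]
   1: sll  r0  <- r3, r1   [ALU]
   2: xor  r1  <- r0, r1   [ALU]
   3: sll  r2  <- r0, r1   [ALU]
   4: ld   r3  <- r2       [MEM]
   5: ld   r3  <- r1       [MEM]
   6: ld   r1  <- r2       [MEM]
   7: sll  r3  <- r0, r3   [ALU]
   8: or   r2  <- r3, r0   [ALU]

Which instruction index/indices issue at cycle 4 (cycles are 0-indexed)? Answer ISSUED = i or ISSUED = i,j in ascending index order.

[0] i0  sll  -- WAW r0
[1] i1  sll  -- RAW r0
[2] i2  xor  -- RAW r1
[3] i3  sll  -- RAW r2
[4] i4  ld  -- no-port MEM/MEM
[5] i5  ld  -- no-port MEM/MEM
[6] i6,i7  ld/sll  -- 2-wide
[7] i8  or  -- tail

ISSUED = 4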